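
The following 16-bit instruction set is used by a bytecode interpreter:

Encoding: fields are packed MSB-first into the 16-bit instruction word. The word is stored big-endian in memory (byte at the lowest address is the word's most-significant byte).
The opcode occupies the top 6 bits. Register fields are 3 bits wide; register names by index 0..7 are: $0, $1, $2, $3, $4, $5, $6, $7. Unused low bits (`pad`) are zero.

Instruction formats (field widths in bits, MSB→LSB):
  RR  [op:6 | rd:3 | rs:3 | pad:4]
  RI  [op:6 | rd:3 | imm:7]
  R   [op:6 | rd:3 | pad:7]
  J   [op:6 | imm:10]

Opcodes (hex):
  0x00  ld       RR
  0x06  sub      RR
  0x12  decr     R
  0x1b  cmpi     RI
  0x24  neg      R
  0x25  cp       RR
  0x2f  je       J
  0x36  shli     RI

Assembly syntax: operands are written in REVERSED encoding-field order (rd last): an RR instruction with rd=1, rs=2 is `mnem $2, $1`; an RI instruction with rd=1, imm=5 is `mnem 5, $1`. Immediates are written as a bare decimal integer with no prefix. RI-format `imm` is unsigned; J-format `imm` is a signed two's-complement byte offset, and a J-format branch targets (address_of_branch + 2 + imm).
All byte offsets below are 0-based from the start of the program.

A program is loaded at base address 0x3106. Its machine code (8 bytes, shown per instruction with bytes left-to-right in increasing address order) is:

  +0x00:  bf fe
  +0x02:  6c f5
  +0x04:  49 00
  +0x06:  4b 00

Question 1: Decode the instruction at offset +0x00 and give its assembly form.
je -2

+0x00: bf fe ⇒ word 0xbffe (big)
  opcode bits[15:10]=0x2f: je/J
  imm@[9:0]=0x3fe (s10→-2) ⇒ -2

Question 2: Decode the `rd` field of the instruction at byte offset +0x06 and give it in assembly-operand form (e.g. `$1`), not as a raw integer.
+0x06: 4b 00 ⇒ word 0x4b00 (big)
  op=0x4b00>>10=0x12 ⇒ decr (R)
  [9:7] rd=6 = $6

$6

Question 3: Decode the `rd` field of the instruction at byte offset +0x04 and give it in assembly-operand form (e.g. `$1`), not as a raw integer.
$2

+0x04: 49 00 ⇒ word 0x4900 (big)
  top 6b → 0x12 → decr [R]
  [9:7] rd=2 = $2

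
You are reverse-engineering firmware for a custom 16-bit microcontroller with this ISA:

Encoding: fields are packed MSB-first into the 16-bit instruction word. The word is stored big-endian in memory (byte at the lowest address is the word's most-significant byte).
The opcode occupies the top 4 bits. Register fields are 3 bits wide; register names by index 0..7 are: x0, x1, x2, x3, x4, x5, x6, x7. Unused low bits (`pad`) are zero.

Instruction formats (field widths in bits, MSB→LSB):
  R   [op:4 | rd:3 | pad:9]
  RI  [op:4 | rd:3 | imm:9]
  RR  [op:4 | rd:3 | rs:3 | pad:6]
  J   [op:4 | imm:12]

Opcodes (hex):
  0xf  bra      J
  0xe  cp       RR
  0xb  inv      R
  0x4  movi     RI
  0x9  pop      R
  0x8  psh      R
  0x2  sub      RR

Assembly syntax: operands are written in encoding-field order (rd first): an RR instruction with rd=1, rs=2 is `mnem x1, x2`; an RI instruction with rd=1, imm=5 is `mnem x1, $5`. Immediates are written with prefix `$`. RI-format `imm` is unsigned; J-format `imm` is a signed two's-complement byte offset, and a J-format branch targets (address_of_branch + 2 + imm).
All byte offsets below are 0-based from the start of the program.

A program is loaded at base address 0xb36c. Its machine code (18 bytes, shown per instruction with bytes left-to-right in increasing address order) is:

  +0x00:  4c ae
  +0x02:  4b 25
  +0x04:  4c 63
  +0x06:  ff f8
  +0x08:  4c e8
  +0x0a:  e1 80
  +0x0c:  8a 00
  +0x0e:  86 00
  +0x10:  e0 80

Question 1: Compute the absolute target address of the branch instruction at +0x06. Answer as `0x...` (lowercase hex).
[06] ff f8 → 0xfff8
  opcode bits[15:12]=0xf: bra/J
  imm@[11:0]=0xff8 (s12→-8) ⇒ $-8
  target = base 0xb36c + off 0x06 + 2 + imm -8 = 0xb36c

0xb36c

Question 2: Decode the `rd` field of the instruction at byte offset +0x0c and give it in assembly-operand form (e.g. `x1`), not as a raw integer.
@+0c  big-endian(8a 00) = 0x8a00
  top 4b → 0x8 → psh [R]
  [11:9] rd=5 = x5

x5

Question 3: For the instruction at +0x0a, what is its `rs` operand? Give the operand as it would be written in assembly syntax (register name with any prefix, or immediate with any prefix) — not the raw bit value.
x6

@+0a  big-endian(e1 80) = 0xe180
  op=0xe180>>12=0xe ⇒ cp (RR)
  [11:9] rd=0 = x0
  [8:6] rs=6 = x6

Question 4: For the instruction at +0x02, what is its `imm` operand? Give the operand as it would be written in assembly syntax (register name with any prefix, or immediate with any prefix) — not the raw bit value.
$293

@+02  big-endian(4b 25) = 0x4b25
  opcode bits[15:12]=0x4: movi/RI
  rd@[11:9]=0x5 ⇒ x5
  imm@[8:0]=0x125 ⇒ $293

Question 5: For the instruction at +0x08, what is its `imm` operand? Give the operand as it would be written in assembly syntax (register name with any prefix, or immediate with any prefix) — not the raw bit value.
$232

+0x08: 4c e8 ⇒ word 0x4ce8 (big)
  opcode bits[15:12]=0x4: movi/RI
  rd@[11:9]=0x6 ⇒ x6
  imm@[8:0]=0xe8 ⇒ $232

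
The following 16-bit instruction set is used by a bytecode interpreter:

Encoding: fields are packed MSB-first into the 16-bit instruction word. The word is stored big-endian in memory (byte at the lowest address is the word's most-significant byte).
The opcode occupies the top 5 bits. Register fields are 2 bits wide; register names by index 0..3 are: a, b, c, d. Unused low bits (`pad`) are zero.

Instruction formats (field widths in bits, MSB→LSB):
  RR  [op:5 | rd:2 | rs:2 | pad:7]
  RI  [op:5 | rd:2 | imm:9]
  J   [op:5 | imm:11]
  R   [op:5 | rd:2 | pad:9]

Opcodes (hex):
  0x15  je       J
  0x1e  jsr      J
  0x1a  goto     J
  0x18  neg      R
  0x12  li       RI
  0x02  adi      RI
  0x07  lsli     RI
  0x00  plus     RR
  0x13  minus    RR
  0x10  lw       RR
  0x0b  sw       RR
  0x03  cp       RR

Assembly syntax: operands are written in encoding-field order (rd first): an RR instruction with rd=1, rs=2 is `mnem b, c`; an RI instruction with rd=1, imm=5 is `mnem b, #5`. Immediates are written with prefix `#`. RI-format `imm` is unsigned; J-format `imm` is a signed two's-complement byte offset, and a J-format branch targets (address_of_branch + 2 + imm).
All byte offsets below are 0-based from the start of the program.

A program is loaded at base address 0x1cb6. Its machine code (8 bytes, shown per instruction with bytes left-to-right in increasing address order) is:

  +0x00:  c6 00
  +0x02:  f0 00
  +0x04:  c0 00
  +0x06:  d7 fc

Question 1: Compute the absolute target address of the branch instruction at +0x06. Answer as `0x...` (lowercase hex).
0x1cba

@+06  big-endian(d7 fc) = 0xd7fc
  op=0xd7fc>>11=0x1a ⇒ goto (J)
  imm@[10:0]=0x7fc (s11→-4) ⇒ #-4
  target = base 0x1cb6 + off 0x06 + 2 + imm -4 = 0x1cba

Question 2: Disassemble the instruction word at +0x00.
neg d

off 0x00: read c6 00 as big → 0xc600
  opcode bits[15:11]=0x18: neg/R
  rd: (w>>9)&0x3=0x3 → d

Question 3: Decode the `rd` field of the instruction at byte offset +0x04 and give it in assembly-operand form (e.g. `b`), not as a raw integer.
a

[04] c0 00 → 0xc000
  opcode bits[15:11]=0x18: neg/R
  [10:9] rd=0 = a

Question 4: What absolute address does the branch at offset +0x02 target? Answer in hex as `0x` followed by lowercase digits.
off 0x02: read f0 00 as big → 0xf000
  top 5b → 0x1e → jsr [J]
  imm@[10:0]=0x0 ⇒ #0
  target = base 0x1cb6 + off 0x02 + 2 + imm 0 = 0x1cba

0x1cba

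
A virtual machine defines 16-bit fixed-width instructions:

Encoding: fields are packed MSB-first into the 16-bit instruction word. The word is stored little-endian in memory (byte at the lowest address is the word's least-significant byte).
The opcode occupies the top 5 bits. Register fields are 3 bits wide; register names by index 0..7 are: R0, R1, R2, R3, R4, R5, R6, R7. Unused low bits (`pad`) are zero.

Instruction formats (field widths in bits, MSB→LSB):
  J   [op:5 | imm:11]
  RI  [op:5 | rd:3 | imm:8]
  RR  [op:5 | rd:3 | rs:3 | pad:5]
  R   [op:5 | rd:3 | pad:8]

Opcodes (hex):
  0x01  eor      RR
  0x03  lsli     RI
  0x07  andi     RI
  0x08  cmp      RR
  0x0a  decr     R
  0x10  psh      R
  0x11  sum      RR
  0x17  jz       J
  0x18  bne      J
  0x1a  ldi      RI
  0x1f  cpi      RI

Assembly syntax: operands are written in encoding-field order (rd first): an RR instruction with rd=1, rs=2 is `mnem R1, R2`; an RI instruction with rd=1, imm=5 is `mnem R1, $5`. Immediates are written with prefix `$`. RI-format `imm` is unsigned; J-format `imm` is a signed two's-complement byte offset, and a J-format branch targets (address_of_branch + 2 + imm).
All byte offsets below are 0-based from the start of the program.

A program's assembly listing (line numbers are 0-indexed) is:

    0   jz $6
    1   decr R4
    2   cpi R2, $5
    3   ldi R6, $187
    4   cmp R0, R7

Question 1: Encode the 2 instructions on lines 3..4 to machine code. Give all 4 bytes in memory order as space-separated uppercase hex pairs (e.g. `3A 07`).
L3: ldi op=0x1a:5|rd=6:3|imm=187:8 ⇒ 0xd6bb ⇒ little bb d6
L4: cmp op=0x8:5|rd=0:3|rs=7:3|pad=0:5 ⇒ 0x40e0 ⇒ little e0 40

BB D6 E0 40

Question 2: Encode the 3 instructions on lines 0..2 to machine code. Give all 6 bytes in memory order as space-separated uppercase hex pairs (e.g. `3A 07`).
06 B8 00 54 05 FA

L0: jz op=0x17:5|imm=6:11 ⇒ 0xb806 ⇒ little 06 b8
L1: decr op=0xa:5|rd=4:3|pad=0:8 ⇒ 0x5400 ⇒ little 00 54
L2: cpi op=0x1f:5|rd=2:3|imm=5:8 ⇒ 0xfa05 ⇒ little 05 fa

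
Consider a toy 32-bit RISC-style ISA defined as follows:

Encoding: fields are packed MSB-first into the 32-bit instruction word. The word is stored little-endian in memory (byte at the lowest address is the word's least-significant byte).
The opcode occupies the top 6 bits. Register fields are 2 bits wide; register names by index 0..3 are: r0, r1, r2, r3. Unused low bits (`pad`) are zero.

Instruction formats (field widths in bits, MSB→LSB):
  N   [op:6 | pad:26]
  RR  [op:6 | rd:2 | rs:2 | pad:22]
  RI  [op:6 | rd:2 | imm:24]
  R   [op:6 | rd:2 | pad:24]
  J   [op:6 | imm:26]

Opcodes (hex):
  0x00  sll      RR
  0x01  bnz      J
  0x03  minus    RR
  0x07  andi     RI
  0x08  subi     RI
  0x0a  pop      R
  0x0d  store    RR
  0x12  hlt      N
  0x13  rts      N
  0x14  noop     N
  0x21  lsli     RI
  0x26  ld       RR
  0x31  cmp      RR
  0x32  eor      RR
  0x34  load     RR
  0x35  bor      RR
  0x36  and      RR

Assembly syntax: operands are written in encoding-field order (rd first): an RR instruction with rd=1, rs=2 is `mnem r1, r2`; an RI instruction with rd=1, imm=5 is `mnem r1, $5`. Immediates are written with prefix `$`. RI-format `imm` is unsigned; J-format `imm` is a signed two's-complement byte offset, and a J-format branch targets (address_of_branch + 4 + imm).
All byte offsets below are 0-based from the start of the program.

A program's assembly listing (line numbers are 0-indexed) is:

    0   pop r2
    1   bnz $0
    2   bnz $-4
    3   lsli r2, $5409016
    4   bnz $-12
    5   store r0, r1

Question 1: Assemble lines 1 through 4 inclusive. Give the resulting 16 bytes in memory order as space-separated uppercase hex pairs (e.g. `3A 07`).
1. bnz fields op=0x1:6|imm=0:26 → word 04000000h → 00 00 00 04
2. bnz fields op=0x1:6|imm=-4:26 → word 07fffffch → fc ff ff 07
3. lsli fields op=0x21:6|rd=2:2|imm=5409016:24 → word 865288f8h → f8 88 52 86
4. bnz fields op=0x1:6|imm=-12:26 → word 07fffff4h → f4 ff ff 07

00 00 00 04 FC FF FF 07 F8 88 52 86 F4 FF FF 07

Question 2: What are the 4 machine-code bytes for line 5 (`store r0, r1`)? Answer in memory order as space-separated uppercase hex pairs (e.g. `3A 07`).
00 00 40 34

line 5 (store): pack op=0xd:6|rd=0:2|rs=1:2|pad=0:22 = 0x34400000; little→ 00 00 40 34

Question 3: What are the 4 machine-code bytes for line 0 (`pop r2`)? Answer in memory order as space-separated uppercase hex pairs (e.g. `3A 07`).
L0: pop op=0xa:6|rd=2:2|pad=0:24 ⇒ 0x2a000000 ⇒ little 00 00 00 2a

00 00 00 2A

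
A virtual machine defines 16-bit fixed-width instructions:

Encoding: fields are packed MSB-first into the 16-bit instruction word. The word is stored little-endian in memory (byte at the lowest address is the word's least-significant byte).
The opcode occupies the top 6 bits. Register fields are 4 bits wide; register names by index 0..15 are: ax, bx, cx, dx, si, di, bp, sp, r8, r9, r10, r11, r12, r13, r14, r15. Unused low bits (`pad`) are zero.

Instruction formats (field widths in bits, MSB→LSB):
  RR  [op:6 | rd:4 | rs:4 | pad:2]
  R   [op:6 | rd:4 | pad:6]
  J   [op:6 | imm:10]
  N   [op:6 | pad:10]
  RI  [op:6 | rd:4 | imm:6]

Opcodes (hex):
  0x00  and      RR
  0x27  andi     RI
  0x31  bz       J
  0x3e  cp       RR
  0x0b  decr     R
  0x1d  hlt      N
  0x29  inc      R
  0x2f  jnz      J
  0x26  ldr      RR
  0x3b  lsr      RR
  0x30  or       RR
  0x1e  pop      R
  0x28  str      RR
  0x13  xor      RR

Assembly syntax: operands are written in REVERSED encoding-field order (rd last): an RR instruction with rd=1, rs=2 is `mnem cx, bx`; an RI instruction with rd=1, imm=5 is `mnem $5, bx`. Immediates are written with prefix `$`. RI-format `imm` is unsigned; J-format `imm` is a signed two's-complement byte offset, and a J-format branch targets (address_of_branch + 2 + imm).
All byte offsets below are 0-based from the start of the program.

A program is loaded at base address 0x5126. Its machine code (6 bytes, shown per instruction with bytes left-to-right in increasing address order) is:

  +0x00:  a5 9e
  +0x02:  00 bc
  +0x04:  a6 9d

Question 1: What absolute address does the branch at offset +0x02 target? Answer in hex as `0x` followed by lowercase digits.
0x512a

@+02  little-endian(00 bc) = 0xbc00
  opcode bits[15:10]=0x2f: jnz/J
  imm@[9:0]=0x0 ⇒ $0
  target = base 0x5126 + off 0x02 + 2 + imm 0 = 0x512a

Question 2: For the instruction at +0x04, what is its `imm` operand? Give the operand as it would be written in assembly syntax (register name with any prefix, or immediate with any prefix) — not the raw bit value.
$38

off 0x04: read a6 9d as little → 0x9da6
  opcode bits[15:10]=0x27: andi/RI
  [9:6] rd=6 = bp
  [5:0] imm=38 = $38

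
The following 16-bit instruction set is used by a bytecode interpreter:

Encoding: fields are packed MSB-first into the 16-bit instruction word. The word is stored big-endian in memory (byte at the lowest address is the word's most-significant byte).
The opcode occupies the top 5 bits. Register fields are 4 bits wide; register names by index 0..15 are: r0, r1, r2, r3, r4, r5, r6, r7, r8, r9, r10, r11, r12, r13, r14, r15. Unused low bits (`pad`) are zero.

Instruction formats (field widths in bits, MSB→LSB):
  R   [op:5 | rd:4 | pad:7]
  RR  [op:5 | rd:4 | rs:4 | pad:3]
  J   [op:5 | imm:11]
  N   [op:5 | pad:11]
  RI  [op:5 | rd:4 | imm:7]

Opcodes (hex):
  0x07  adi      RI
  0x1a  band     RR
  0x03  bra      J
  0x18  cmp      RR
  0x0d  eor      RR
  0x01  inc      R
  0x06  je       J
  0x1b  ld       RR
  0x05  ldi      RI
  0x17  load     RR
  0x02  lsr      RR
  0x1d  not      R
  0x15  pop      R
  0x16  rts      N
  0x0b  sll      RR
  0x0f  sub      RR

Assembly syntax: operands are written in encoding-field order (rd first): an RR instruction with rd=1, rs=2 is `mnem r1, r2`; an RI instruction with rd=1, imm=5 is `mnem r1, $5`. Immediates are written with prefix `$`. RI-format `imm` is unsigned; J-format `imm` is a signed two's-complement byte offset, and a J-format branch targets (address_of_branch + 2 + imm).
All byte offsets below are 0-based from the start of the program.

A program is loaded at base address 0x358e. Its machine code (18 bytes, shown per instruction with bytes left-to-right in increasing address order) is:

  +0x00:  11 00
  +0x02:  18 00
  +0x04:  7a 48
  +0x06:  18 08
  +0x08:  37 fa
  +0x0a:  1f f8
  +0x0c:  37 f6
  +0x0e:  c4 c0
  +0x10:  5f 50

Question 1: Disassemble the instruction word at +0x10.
sll r14, r10

+0x10: 5f 50 ⇒ word 0x5f50 (big)
  top 5b → 0xb → sll [RR]
  rd@[10:7]=0xe ⇒ r14
  rs@[6:3]=0xa ⇒ r10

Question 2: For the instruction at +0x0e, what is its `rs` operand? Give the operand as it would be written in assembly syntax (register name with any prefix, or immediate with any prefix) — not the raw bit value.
@+0e  big-endian(c4 c0) = 0xc4c0
  op=0xc4c0>>11=0x18 ⇒ cmp (RR)
  rd@[10:7]=0x9 ⇒ r9
  rs@[6:3]=0x8 ⇒ r8

r8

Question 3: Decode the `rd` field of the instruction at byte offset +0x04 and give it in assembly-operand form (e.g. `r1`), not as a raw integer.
[04] 7a 48 → 0x7a48
  opcode bits[15:11]=0xf: sub/RR
  rd@[10:7]=0x4 ⇒ r4
  rs@[6:3]=0x9 ⇒ r9

r4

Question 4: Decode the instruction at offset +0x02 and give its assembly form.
bra $0

off 0x02: read 18 00 as big → 0x1800
  opcode bits[15:11]=0x3: bra/J
  imm: (w>>0)&0x7ff=0x0 → $0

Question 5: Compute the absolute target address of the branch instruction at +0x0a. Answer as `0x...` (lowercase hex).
off 0x0a: read 1f f8 as big → 0x1ff8
  opcode bits[15:11]=0x3: bra/J
  imm: (w>>0)&0x7ff=0x7f8 (s11→-8) → $-8
  target = base 0x358e + off 0x0a + 2 + imm -8 = 0x3592

0x3592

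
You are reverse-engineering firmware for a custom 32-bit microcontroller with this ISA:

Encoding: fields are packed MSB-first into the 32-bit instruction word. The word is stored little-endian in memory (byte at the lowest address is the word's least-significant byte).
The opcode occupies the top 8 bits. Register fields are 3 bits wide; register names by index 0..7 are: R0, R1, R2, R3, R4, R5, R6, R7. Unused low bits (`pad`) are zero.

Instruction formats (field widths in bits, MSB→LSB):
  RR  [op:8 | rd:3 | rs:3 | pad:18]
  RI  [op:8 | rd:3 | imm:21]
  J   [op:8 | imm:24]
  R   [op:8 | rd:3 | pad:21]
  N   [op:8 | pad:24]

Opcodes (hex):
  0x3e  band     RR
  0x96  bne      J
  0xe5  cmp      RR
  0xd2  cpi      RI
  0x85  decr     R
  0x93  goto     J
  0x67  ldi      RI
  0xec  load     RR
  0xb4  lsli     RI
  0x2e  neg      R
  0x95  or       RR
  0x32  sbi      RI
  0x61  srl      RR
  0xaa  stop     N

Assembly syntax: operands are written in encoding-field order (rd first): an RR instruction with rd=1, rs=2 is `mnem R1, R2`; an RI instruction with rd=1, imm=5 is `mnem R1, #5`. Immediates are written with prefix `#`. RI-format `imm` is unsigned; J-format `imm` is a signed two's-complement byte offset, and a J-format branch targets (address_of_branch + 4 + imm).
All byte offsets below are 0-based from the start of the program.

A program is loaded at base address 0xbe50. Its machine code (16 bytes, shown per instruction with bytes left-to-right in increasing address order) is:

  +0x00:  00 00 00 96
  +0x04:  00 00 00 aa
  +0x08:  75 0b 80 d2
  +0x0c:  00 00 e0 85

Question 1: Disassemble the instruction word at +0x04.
+0x04: 00 00 00 aa ⇒ word 0xaa000000 (little)
  opcode bits[31:24]=0xaa: stop/N

stop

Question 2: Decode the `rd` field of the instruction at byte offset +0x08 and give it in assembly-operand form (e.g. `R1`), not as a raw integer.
+0x08: 75 0b 80 d2 ⇒ word 0xd2800b75 (little)
  top 8b → 0xd2 → cpi [RI]
  [23:21] rd=4 = R4
  [20:0] imm=2933 = #2933

R4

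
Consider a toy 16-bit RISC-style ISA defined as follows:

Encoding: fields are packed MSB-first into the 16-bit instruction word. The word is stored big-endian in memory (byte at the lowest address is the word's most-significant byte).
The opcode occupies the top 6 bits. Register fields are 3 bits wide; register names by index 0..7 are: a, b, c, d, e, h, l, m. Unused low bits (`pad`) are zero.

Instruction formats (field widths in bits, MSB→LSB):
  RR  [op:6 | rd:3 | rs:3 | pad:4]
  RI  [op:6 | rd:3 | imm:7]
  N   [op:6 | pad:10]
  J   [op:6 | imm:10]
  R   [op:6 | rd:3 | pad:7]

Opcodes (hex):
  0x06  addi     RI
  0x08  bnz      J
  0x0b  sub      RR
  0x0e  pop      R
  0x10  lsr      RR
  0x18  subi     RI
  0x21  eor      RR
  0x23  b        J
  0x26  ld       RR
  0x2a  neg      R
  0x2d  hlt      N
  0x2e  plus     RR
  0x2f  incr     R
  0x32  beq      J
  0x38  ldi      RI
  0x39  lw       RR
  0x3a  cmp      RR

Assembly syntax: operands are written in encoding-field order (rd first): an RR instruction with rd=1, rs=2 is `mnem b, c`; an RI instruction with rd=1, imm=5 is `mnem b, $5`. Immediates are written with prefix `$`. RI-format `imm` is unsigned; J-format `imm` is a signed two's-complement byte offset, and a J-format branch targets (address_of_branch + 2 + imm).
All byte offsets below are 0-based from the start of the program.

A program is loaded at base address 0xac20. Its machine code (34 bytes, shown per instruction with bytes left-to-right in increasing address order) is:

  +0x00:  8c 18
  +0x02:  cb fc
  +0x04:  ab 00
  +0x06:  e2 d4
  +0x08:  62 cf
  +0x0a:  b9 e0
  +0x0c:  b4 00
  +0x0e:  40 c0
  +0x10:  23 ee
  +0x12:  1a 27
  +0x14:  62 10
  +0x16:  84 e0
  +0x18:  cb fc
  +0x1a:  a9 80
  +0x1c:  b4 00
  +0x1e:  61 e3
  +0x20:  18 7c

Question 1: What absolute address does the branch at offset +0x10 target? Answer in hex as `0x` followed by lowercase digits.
+0x10: 23 ee ⇒ word 0x23ee (big)
  op=0x23ee>>10=0x8 ⇒ bnz (J)
  imm: (w>>0)&0x3ff=0x3ee (s10→-18) → $-18
  target = base 0xac20 + off 0x10 + 2 + imm -18 = 0xac20

0xac20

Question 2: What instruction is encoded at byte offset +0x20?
addi a, $124

+0x20: 18 7c ⇒ word 0x187c (big)
  op=0x187c>>10=0x6 ⇒ addi (RI)
  rd@[9:7]=0x0 ⇒ a
  imm@[6:0]=0x7c ⇒ $124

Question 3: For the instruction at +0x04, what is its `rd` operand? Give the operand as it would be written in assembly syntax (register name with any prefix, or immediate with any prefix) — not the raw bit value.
l

off 0x04: read ab 00 as big → 0xab00
  op=0xab00>>10=0x2a ⇒ neg (R)
  rd: (w>>7)&0x7=0x6 → l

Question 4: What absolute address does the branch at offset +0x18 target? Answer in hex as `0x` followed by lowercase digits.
0xac36

@+18  big-endian(cb fc) = 0xcbfc
  op=0xcbfc>>10=0x32 ⇒ beq (J)
  [9:0] imm=1020 (s10→-4) = $-4
  target = base 0xac20 + off 0x18 + 2 + imm -4 = 0xac36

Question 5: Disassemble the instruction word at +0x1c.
hlt

+0x1c: b4 00 ⇒ word 0xb400 (big)
  op=0xb400>>10=0x2d ⇒ hlt (N)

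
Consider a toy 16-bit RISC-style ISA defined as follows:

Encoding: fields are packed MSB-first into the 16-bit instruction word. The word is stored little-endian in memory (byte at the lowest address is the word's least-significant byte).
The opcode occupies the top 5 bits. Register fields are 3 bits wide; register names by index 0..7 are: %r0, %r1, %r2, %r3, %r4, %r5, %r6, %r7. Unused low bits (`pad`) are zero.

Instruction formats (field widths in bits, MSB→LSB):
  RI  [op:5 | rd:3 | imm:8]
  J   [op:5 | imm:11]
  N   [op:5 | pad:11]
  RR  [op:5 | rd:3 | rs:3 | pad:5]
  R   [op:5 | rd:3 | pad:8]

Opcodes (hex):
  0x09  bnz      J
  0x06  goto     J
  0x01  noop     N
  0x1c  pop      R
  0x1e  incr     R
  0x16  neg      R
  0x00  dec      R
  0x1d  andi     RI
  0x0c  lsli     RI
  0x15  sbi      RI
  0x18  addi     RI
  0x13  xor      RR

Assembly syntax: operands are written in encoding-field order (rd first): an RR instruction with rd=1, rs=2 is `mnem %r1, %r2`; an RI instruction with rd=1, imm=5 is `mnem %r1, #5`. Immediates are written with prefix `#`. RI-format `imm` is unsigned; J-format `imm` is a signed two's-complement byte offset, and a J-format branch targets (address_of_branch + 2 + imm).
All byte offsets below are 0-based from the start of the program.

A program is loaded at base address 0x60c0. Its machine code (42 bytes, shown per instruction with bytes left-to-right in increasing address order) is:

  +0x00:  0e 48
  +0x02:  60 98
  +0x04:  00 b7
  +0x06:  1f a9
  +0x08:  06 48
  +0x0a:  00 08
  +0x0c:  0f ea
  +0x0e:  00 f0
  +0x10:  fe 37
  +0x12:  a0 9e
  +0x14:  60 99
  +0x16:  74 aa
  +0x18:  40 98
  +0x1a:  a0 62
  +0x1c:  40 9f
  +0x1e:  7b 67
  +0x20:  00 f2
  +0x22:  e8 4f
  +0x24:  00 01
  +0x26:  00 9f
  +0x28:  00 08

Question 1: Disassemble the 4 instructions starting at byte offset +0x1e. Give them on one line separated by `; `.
lsli %r7, #123; incr %r2; bnz #-24; dec %r1

+0x1e: 7b 67 ⇒ word 0x677b (little)
  top 5b → 0xc → lsli [RI]
  rd@[10:8]=0x7 ⇒ %r7
  imm@[7:0]=0x7b ⇒ #123
+0x20: 00 f2 ⇒ word 0xf200 (little)
  top 5b → 0x1e → incr [R]
  rd@[10:8]=0x2 ⇒ %r2
+0x22: e8 4f ⇒ word 0x4fe8 (little)
  top 5b → 0x9 → bnz [J]
  imm@[10:0]=0x7e8 (s11→-24) ⇒ #-24
+0x24: 00 01 ⇒ word 0x0100 (little)
  top 5b → 0x0 → dec [R]
  rd@[10:8]=0x1 ⇒ %r1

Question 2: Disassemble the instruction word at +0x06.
off 0x06: read 1f a9 as little → 0xa91f
  top 5b → 0x15 → sbi [RI]
  rd: (w>>8)&0x7=0x1 → %r1
  imm: (w>>0)&0xff=0x1f → #31

sbi %r1, #31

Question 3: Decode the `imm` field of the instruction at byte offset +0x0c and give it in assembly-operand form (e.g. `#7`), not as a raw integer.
[0c] 0f ea → 0xea0f
  opcode bits[15:11]=0x1d: andi/RI
  [10:8] rd=2 = %r2
  [7:0] imm=15 = #15

#15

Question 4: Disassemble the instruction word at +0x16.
sbi %r2, #116

@+16  little-endian(74 aa) = 0xaa74
  op=0xaa74>>11=0x15 ⇒ sbi (RI)
  [10:8] rd=2 = %r2
  [7:0] imm=116 = #116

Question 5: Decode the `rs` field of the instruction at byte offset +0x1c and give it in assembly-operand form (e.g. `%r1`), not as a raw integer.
off 0x1c: read 40 9f as little → 0x9f40
  opcode bits[15:11]=0x13: xor/RR
  [10:8] rd=7 = %r7
  [7:5] rs=2 = %r2

%r2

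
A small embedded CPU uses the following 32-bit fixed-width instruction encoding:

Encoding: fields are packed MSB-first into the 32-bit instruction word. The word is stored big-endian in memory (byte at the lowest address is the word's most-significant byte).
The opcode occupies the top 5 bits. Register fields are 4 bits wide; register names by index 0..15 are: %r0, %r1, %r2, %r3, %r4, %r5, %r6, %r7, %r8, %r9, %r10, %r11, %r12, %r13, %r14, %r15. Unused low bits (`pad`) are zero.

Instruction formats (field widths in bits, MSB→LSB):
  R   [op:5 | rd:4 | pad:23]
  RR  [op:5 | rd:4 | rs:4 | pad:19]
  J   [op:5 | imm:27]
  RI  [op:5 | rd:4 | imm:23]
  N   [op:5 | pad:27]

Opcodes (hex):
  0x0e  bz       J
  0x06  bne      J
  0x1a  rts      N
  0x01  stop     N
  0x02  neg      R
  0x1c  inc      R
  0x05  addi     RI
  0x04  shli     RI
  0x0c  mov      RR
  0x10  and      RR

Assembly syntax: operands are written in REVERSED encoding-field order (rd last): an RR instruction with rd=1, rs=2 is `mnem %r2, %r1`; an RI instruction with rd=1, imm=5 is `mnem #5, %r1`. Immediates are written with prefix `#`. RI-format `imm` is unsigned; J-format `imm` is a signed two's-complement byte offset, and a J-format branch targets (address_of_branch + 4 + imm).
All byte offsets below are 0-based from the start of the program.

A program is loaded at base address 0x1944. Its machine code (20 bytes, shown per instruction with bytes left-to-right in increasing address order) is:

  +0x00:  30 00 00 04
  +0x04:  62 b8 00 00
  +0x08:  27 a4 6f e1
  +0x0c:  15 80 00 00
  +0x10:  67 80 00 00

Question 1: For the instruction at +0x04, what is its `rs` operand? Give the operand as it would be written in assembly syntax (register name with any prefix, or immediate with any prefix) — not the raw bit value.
off 0x04: read 62 b8 00 00 as big → 0x62b80000
  top 5b → 0xc → mov [RR]
  [26:23] rd=5 = %r5
  [22:19] rs=7 = %r7

%r7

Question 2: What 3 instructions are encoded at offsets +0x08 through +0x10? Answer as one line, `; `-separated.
[08] 27 a4 6f e1 → 0x27a46fe1
  opcode bits[31:27]=0x4: shli/RI
  [26:23] rd=15 = %r15
  [22:0] imm=2387937 = #2387937
[0c] 15 80 00 00 → 0x15800000
  opcode bits[31:27]=0x2: neg/R
  [26:23] rd=11 = %r11
[10] 67 80 00 00 → 0x67800000
  opcode bits[31:27]=0xc: mov/RR
  [26:23] rd=15 = %r15
  [22:19] rs=0 = %r0

shli #2387937, %r15; neg %r11; mov %r0, %r15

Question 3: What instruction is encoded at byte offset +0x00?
bne #4

@+00  big-endian(30 00 00 04) = 0x30000004
  top 5b → 0x6 → bne [J]
  imm: (w>>0)&0x7ffffff=0x4 → #4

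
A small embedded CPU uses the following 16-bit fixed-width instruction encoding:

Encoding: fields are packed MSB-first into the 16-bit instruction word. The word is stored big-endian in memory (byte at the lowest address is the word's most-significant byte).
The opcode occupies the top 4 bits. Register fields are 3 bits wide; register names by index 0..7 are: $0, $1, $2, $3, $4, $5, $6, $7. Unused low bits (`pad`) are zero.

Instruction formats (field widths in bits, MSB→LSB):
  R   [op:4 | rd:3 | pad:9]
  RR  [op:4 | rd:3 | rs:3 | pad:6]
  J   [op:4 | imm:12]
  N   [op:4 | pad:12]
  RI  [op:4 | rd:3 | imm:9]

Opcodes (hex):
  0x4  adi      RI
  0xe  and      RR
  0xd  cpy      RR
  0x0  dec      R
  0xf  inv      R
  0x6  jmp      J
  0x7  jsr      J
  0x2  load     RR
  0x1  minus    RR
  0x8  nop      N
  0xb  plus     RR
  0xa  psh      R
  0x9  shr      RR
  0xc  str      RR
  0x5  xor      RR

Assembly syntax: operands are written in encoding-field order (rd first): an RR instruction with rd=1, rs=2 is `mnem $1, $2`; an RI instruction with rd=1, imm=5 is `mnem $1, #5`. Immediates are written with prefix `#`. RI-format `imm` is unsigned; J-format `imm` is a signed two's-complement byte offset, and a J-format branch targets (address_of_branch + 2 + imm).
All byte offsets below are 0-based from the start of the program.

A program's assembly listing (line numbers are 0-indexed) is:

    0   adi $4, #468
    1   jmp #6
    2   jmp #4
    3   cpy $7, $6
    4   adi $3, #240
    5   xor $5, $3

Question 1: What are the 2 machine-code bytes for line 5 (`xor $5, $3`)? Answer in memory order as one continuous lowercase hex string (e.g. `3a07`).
5ac0

L5: xor op=0x5:4|rd=5:3|rs=3:3|pad=0:6 ⇒ 0x5ac0 ⇒ big 5a c0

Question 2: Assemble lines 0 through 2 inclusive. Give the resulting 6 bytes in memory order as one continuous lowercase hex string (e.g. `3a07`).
49d460066004

0. adi fields op=0x4:4|rd=4:3|imm=468:9 → word 49d4h → 49 d4
1. jmp fields op=0x6:4|imm=6:12 → word 6006h → 60 06
2. jmp fields op=0x6:4|imm=4:12 → word 6004h → 60 04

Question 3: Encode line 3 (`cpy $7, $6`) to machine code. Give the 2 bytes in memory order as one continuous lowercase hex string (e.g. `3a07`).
df80

line 3 (cpy): pack op=0xd:4|rd=7:3|rs=6:3|pad=0:6 = 0xdf80; big→ df 80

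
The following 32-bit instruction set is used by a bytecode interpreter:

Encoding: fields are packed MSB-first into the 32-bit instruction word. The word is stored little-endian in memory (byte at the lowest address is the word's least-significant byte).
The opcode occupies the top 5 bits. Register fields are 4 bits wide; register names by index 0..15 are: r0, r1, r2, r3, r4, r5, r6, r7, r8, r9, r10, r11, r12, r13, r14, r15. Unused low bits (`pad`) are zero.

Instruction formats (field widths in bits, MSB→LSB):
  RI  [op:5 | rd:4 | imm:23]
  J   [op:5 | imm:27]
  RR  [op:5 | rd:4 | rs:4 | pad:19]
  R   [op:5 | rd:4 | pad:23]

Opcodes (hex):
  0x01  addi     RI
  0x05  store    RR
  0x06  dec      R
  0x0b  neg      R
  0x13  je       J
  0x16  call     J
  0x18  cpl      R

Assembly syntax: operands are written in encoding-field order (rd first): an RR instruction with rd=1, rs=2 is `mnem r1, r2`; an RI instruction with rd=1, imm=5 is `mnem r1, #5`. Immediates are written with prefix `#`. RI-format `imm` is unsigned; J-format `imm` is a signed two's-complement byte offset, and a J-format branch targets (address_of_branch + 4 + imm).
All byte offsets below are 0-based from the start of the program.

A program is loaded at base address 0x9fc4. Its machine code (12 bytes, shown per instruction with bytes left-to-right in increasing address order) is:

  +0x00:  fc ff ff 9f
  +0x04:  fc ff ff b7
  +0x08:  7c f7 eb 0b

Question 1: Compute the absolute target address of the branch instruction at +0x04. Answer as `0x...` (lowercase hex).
0x9fc8

[04] fc ff ff b7 → 0xb7fffffc
  op=0xb7fffffc>>27=0x16 ⇒ call (J)
  imm: (w>>0)&0x7ffffff=0x7fffffc (s27→-4) → #-4
  target = base 0x9fc4 + off 0x04 + 4 + imm -4 = 0x9fc8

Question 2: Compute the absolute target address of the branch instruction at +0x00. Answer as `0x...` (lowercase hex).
[00] fc ff ff 9f → 0x9ffffffc
  top 5b → 0x13 → je [J]
  imm@[26:0]=0x7fffffc (s27→-4) ⇒ #-4
  target = base 0x9fc4 + off 0x00 + 4 + imm -4 = 0x9fc4

0x9fc4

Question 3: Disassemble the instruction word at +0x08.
[08] 7c f7 eb 0b → 0x0bebf77c
  top 5b → 0x1 → addi [RI]
  [26:23] rd=7 = r7
  [22:0] imm=7075708 = #7075708

addi r7, #7075708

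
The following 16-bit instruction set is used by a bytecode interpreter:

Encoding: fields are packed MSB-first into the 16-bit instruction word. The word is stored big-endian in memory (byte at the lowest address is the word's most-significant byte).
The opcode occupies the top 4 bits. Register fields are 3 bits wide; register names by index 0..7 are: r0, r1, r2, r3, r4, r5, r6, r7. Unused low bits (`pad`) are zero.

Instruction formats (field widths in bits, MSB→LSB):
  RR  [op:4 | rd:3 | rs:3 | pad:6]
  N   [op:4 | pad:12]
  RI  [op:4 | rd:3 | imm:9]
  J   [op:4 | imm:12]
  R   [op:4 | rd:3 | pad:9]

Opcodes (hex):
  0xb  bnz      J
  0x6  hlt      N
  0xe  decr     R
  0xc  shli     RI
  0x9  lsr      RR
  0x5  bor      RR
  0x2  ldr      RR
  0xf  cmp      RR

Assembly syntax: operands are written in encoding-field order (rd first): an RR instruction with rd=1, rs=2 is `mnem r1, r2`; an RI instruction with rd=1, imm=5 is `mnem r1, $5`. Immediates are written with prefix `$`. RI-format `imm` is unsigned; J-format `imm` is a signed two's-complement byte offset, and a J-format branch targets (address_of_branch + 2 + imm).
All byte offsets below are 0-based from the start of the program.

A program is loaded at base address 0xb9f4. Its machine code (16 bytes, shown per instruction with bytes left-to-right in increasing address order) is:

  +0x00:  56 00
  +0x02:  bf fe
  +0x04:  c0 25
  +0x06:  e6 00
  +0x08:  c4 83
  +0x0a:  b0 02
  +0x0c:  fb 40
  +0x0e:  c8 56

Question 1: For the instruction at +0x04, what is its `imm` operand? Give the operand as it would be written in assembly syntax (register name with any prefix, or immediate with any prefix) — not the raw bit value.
+0x04: c0 25 ⇒ word 0xc025 (big)
  op=0xc025>>12=0xc ⇒ shli (RI)
  rd: (w>>9)&0x7=0x0 → r0
  imm: (w>>0)&0x1ff=0x25 → $37

$37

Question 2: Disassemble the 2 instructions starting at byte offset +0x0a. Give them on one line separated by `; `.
bnz $2; cmp r5, r5

[0a] b0 02 → 0xb002
  top 4b → 0xb → bnz [J]
  imm: (w>>0)&0xfff=0x2 → $2
[0c] fb 40 → 0xfb40
  top 4b → 0xf → cmp [RR]
  rd: (w>>9)&0x7=0x5 → r5
  rs: (w>>6)&0x7=0x5 → r5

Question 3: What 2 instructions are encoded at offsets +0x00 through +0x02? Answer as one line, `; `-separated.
@+00  big-endian(56 00) = 0x5600
  top 4b → 0x5 → bor [RR]
  [11:9] rd=3 = r3
  [8:6] rs=0 = r0
@+02  big-endian(bf fe) = 0xbffe
  top 4b → 0xb → bnz [J]
  [11:0] imm=4094 (s12→-2) = $-2

bor r3, r0; bnz $-2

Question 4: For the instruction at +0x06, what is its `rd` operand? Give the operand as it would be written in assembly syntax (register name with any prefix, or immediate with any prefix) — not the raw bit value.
r3

[06] e6 00 → 0xe600
  op=0xe600>>12=0xe ⇒ decr (R)
  rd@[11:9]=0x3 ⇒ r3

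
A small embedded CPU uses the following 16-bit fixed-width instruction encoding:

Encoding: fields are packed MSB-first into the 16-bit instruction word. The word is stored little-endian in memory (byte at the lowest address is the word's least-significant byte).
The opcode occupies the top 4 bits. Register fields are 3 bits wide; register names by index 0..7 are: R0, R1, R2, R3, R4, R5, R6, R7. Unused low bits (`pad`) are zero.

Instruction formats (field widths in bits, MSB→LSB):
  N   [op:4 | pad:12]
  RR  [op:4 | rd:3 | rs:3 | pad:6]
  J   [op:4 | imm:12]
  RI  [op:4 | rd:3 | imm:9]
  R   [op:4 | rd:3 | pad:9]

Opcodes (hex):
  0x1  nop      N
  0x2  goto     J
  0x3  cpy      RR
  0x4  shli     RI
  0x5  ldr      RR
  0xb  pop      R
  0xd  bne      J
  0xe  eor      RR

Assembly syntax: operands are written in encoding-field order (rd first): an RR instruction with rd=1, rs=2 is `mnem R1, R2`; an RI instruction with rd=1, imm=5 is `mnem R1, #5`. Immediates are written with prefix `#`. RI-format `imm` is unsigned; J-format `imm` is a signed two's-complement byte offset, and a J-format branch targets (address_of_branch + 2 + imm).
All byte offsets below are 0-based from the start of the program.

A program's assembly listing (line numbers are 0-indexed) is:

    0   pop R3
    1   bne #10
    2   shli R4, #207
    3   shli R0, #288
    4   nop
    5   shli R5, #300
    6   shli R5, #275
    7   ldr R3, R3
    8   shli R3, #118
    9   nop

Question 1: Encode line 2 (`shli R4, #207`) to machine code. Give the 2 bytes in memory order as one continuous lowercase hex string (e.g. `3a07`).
2. shli fields op=0x4:4|rd=4:3|imm=207:9 → word 48cfh → cf 48

cf48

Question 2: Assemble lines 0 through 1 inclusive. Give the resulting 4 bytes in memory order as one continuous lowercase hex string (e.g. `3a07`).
00b60ad0

L0: pop op=0xb:4|rd=3:3|pad=0:9 ⇒ 0xb600 ⇒ little 00 b6
L1: bne op=0xd:4|imm=10:12 ⇒ 0xd00a ⇒ little 0a d0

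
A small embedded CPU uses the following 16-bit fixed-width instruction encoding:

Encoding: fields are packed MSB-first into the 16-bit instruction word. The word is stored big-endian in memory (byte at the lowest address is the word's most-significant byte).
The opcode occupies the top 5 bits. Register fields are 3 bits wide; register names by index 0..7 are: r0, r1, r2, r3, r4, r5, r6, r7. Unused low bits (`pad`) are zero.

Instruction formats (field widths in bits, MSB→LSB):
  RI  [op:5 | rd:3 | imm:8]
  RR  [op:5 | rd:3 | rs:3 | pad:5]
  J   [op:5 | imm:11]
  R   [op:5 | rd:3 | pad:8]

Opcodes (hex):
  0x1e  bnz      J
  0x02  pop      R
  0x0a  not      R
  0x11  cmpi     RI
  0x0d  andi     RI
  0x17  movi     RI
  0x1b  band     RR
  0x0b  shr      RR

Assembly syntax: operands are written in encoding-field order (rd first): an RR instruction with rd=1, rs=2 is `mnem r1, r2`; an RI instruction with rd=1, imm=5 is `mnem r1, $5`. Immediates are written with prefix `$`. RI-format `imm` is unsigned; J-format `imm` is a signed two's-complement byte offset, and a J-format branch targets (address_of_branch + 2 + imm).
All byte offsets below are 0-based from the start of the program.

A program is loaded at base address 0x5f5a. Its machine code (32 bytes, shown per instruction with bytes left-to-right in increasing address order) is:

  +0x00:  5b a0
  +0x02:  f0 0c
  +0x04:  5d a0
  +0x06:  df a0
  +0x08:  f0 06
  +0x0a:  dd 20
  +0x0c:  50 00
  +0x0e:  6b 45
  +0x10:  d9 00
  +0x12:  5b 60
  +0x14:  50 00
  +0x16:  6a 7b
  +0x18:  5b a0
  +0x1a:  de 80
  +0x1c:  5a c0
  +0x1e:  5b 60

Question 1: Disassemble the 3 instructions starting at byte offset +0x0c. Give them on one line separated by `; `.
+0x0c: 50 00 ⇒ word 0x5000 (big)
  top 5b → 0xa → not [R]
  rd: (w>>8)&0x7=0x0 → r0
+0x0e: 6b 45 ⇒ word 0x6b45 (big)
  top 5b → 0xd → andi [RI]
  rd: (w>>8)&0x7=0x3 → r3
  imm: (w>>0)&0xff=0x45 → $69
+0x10: d9 00 ⇒ word 0xd900 (big)
  top 5b → 0x1b → band [RR]
  rd: (w>>8)&0x7=0x1 → r1
  rs: (w>>5)&0x7=0x0 → r0

not r0; andi r3, $69; band r1, r0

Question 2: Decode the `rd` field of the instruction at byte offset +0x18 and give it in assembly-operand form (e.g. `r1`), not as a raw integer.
@+18  big-endian(5b a0) = 0x5ba0
  op=0x5ba0>>11=0xb ⇒ shr (RR)
  rd: (w>>8)&0x7=0x3 → r3
  rs: (w>>5)&0x7=0x5 → r5

r3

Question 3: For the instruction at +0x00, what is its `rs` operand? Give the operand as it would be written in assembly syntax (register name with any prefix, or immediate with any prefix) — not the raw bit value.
r5

[00] 5b a0 → 0x5ba0
  opcode bits[15:11]=0xb: shr/RR
  rd: (w>>8)&0x7=0x3 → r3
  rs: (w>>5)&0x7=0x5 → r5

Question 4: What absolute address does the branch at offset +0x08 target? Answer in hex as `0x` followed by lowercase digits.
0x5f6a

off 0x08: read f0 06 as big → 0xf006
  top 5b → 0x1e → bnz [J]
  [10:0] imm=6 = $6
  target = base 0x5f5a + off 0x08 + 2 + imm 6 = 0x5f6a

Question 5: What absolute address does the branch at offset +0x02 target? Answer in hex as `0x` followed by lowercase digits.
0x5f6a

@+02  big-endian(f0 0c) = 0xf00c
  op=0xf00c>>11=0x1e ⇒ bnz (J)
  imm@[10:0]=0xc ⇒ $12
  target = base 0x5f5a + off 0x02 + 2 + imm 12 = 0x5f6a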